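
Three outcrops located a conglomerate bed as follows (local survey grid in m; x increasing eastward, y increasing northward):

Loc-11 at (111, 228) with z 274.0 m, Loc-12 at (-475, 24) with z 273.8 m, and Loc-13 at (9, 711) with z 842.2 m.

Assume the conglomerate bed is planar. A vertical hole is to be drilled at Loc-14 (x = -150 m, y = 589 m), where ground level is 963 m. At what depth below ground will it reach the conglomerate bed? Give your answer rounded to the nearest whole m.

Two edge vectors: Loc-11→Loc-12 = (-586, -204, -0.2), Loc-11→Loc-13 = (-102, 483, 568.2).
Normal n = (Loc-11→Loc-12) × (Loc-11→Loc-13) = (-115816.2, 332985.6, -303846).
So ∂z/∂x = −n_x/n_z = −0.38117 and ∂z/∂y = −n_y/n_z = 1.09590.
Intercept c from Loc-11: 274 + 42.31 − 249.87 = 66.44.
At (-150, 589): z_contact = 57.2 + 645.5 + 66.44 = 769.1 m.
Depth below ground = 963 − 769.1 = 194 m.

194 m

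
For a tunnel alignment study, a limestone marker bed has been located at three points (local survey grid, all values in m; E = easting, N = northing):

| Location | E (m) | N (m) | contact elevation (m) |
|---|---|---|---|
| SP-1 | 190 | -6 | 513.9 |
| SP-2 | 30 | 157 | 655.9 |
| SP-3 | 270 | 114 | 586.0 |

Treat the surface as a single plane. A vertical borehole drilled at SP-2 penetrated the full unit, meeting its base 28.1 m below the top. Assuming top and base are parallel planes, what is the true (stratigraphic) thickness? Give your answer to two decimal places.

22.71 m

Two edge vectors: SP-1→SP-2 = (-160, 163, 142), SP-1→SP-3 = (80, 120, 72.1).
Normal n = (SP-1→SP-2) × (SP-1→SP-3) = (-5287.7, 22896, -32240).
So ∂z/∂E = −n_x/n_z = −0.16401 and ∂z/∂N = −n_y/n_z = 0.71017.
|∇z| = √(a²+b²) = 0.72887, so dip δ = arctan(0.72887) = 36.09°.
True thickness = vertical thickness × cos δ = 28.1 × cos 36.09° = 22.71 m.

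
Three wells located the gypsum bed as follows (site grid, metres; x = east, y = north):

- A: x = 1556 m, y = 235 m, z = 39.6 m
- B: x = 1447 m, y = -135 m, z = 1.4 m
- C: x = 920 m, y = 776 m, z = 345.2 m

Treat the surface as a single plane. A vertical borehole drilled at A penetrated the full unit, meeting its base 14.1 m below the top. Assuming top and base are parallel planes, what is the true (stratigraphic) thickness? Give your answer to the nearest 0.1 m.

Let the plane be z = a·x + b·y + c.
B−A: −109a − 370b = −38.2;  C−A: −636a + 541b = 305.6.
Solving gives a = −0.31400, b = 0.19574.
|∇z| = √(a²+b²) = 0.37001, so dip δ = arctan(0.37001) = 20.31°.
True thickness = vertical thickness × cos δ = 14.1 × cos 20.31° = 13.2 m.

13.2 m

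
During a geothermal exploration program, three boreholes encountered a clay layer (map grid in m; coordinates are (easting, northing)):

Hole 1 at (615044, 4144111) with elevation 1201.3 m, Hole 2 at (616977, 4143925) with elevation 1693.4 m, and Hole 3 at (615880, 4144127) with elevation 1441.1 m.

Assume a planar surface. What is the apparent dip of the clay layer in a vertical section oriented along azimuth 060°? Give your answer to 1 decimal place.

21.0°

Let the plane be z = a·E + b·N + c.
Hole 2−Hole 1: 1933a − 186b = 492.1;  Hole 3−Hole 1: 836a + 16b = 239.8.
Solving gives a = 0.28149, b = 0.27967.
Unit vector along 060° is (sin 60°, cos 60°) = (0.8660, 0.5000).
Slope in that direction = a·(0.8660) + b·(0.5000) = 0.38361.
Apparent dip = arctan|0.38361| = 21.0° (true dip is 21.6°, so apparent ≤ true as expected).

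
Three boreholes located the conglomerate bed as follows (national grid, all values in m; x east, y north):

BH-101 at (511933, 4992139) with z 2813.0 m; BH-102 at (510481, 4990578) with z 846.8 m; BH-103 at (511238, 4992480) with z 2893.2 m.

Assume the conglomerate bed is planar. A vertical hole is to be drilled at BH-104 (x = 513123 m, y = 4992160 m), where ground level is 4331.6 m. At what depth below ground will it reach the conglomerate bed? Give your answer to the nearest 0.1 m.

1088.2 m

Two edge vectors: BH-101→BH-102 = (-1452, -1561, -1966.2), BH-101→BH-103 = (-695, 341, 80.2).
Normal n = (BH-101→BH-102) × (BH-101→BH-103) = (545282, 1482959.4, -1580027).
So ∂z/∂x = −n_x/n_z = 0.345109292 and ∂z/∂y = −n_y/n_z = 0.938565860.
Intercept c from BH-101: 2813 − 176672.84 − 4685451.23 = −4859311.07.
At (513123, 4992160): z_contact = 177083.52 + 4685470.94 − 4859311.07 = 3243.39 m.
Depth below ground = 4331.6 − 3243.39 = 1088.2 m.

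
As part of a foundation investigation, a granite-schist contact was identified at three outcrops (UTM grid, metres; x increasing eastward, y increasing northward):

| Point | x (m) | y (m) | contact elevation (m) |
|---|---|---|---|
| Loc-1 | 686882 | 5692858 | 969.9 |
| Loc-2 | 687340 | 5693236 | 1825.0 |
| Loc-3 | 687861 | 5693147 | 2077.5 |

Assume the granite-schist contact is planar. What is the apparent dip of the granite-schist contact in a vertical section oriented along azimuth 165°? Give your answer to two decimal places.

49.08°

Let the plane be z = a·x + b·y + c.
Loc-2−Loc-1: 458a + 378b = 855.1;  Loc-3−Loc-1: 979a + 289b = 1107.6.
Solving gives a = 0.72170, b = 1.38772.
Unit vector along 165° is (sin 165°, cos 165°) = (0.2588, -0.9659).
Slope in that direction = a·(0.2588) + b·(-0.9659) = −1.15365.
Apparent dip = arctan|1.15365| = 49.08° (true dip is 57.4°, so apparent ≤ true as expected).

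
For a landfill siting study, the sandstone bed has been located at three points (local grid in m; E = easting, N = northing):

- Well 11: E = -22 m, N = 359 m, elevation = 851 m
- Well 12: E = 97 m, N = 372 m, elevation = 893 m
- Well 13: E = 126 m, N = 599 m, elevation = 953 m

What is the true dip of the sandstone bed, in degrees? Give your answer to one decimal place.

21.6°

Two edge vectors: Well 11→Well 12 = (119, 13, 42), Well 11→Well 13 = (148, 240, 102).
Normal n = (Well 11→Well 12) × (Well 11→Well 13) = (-8754, -5922, 26636).
So ∂z/∂E = −n_x/n_z = 0.32865 and ∂z/∂N = −n_y/n_z = 0.22233.
Gradient magnitude |∇z| = √(a² + b²) = √(0.10801 + 0.04943) = 0.39679.
True dip = arctan(0.39679) = 21.6°, dipping toward SW (azimuth ≈ 236°).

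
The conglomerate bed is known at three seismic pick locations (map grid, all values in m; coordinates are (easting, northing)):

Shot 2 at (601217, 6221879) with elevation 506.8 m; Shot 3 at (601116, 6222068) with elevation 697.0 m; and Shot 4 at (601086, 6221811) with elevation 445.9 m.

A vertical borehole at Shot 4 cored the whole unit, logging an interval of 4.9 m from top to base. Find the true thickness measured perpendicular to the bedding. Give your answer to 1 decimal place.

Two edge vectors: Shot 2→Shot 3 = (-101, 189, 190.2), Shot 2→Shot 4 = (-131, -68, -60.9).
Normal n = (Shot 2→Shot 3) × (Shot 2→Shot 4) = (1423.5, -31067.1, 31627).
So ∂z/∂E = −n_x/n_z = −0.04501 and ∂z/∂N = −n_y/n_z = 0.98230.
|∇z| = √(a²+b²) = 0.98333, so dip δ = arctan(0.98333) = 44.52°.
True thickness = vertical thickness × cos δ = 4.9 × cos 44.52° = 3.5 m.

3.5 m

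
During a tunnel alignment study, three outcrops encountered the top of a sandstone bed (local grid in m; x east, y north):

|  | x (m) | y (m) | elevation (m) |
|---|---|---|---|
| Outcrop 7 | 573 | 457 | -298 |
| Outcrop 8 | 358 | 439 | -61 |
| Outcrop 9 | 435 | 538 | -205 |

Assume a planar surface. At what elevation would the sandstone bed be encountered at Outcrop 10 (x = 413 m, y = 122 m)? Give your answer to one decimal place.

Let the plane be z = a·x + b·y + c.
Outcrop 8−Outcrop 7: −215a − 18b = 237;  Outcrop 9−Outcrop 7: −138a + 81b = 93.
Solving gives a = −1.04885, b = −0.63878.
Then c = -298 − a·573 − b·457 = 594.91.
At (413, 122): z = −433.2 − 77.9 + 594.91 = 83.8 m.

83.8 m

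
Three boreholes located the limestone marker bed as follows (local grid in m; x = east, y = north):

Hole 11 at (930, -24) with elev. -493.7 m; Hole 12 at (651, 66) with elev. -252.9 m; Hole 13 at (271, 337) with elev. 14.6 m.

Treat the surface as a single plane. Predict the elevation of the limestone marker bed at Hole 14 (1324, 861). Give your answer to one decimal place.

-1246.1 m

Two edge vectors: Hole 11→Hole 12 = (-279, 90, 240.8), Hole 11→Hole 13 = (-659, 361, 508.3).
Normal n = (Hole 11→Hole 12) × (Hole 11→Hole 13) = (-41181.8, -16871.5, -41409).
So ∂z/∂x = −n_x/n_z = −0.994513 and ∂z/∂y = −n_y/n_z = −0.407436.
Intercept c from Hole 11: -493.7 + 924.90 − 9.78 = 421.42.
At (1324, 861): z = −1316.7 − 350.8 + 421.42 = -1246.1 m.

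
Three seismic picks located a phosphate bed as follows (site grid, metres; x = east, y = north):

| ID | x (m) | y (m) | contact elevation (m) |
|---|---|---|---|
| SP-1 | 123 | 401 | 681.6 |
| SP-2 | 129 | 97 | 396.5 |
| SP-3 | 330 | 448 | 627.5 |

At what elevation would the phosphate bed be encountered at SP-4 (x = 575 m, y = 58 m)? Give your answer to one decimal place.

Let the plane be z = a·x + b·y + c.
SP-2−SP-1: 6a − 304b = −285.1;  SP-3−SP-1: 207a + 47b = −54.1.
Solving gives a = −0.47217, b = 0.92851.
Then c = 681.6 − a·123 − b·401 = 367.34.
At (575, 58): z = −271.5 + 53.9 + 367.34 = 149.7 m.

149.7 m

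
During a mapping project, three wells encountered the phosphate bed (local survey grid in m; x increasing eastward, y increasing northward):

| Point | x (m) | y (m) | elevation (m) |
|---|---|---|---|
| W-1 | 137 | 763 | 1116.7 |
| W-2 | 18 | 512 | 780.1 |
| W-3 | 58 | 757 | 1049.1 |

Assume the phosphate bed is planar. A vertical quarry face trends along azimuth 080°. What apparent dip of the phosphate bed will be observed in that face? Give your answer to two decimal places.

Two edge vectors: W-1→W-2 = (-119, -251, -336.6), W-1→W-3 = (-79, -6, -67.6).
Normal n = (W-1→W-2) × (W-1→W-3) = (14948, 18547, -19115).
So ∂z/∂x = −n_x/n_z = 0.78200 and ∂z/∂y = −n_y/n_z = 0.97029.
Unit vector along 080° is (sin 80°, cos 80°) = (0.9848, 0.1736).
Slope in that direction = a·(0.9848) + b·(0.1736) = 0.93861.
Apparent dip = arctan|0.93861| = 43.19° (true dip is 51.3°, so apparent ≤ true as expected).

43.19°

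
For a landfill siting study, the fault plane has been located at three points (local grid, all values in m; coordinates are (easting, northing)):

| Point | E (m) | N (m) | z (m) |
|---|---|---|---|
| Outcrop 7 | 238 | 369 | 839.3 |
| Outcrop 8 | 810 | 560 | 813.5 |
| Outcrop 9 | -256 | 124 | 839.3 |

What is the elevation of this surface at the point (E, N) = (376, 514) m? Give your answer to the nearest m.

861 m

Two edge vectors: Outcrop 7→Outcrop 8 = (572, 191, -25.8), Outcrop 7→Outcrop 9 = (-494, -245, 0).
Normal n = (Outcrop 7→Outcrop 8) × (Outcrop 7→Outcrop 9) = (-6321, 12745.2, -45786).
So ∂z/∂E = −n_x/n_z = −0.13806 and ∂z/∂N = −n_y/n_z = 0.27836.
Intercept c from Outcrop 7: 839.3 + 32.86 − 102.72 = 769.44.
At (376, 514): z = −51.9 + 143.1 + 769.44 = 860.6 m.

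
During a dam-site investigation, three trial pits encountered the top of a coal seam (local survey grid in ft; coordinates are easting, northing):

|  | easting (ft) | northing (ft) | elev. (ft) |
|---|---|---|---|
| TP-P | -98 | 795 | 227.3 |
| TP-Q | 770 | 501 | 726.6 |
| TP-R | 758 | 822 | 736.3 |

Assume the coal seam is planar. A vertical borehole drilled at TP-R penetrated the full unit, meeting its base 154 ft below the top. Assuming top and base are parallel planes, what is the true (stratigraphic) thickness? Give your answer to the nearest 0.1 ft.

132.3 ft

Let the plane be z = a·easting + b·northing + c.
TP-Q−TP-P: 868a − 294b = 499.3;  TP-R−TP-P: 856a + 27b = 509.
Solving gives a = 0.59297, b = 0.05239.
|∇z| = √(a²+b²) = 0.59528, so dip δ = arctan(0.59528) = 30.76°.
True thickness = vertical thickness × cos δ = 154 × cos 30.76° = 132.3 ft.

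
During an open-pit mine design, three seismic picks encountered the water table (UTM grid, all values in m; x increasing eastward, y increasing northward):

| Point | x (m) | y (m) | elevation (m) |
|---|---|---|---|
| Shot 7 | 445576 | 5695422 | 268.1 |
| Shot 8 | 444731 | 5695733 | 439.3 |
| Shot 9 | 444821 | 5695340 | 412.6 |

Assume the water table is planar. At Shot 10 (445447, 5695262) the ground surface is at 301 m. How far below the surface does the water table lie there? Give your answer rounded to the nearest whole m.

Let the plane be z = a·x + b·y + c.
Shot 8−Shot 7: −845a + 311b = 171.2;  Shot 9−Shot 7: −755a − 82b = 144.5.
Solving gives a = −0.19394564, b = 0.02352390.
Then c = 268.1 − a·445576 − b·5695422 = −47292.91.
At (445447, 5695262): z_contact = −86392.5 + 133974.8 − 47292.91 = 289.4 m.
Depth below ground = 301 − 289.4 = 12 m.

12 m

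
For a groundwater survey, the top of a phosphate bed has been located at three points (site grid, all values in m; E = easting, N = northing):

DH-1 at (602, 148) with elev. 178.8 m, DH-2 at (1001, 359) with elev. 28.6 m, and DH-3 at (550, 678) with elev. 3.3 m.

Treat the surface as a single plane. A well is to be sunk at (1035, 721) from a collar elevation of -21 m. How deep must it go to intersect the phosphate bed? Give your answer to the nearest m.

Let the plane be z = a·E + b·N + c.
DH-2−DH-1: 399a + 211b = −150.2;  DH-3−DH-1: −52a + 530b = −175.5.
Solving gives a = −0.19140, b = −0.34991.
Then c = 178.8 − a·602 − b·148 = 345.81.
At (1035, 721): z_contact = −198.1 − 252.3 + 345.81 = -104.6 m.
Depth below ground = -21 − (-104.6) = 84 m.

84 m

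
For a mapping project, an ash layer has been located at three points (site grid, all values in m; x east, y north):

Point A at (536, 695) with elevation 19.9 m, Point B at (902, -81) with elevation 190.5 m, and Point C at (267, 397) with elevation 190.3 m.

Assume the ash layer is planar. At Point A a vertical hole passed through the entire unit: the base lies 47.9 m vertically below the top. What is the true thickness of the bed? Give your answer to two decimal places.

Two edge vectors: Point A→Point B = (366, -776, 170.6), Point A→Point C = (-269, -298, 170.4).
Normal n = (Point A→Point B) × (Point A→Point C) = (-81391.6, -108257.8, -317812).
So ∂z/∂x = −n_x/n_z = −0.25610 and ∂z/∂y = −n_y/n_z = −0.34063.
|∇z| = √(a²+b²) = 0.42617, so dip δ = arctan(0.42617) = 23.08°.
True thickness = vertical thickness × cos δ = 47.9 × cos 23.08° = 44.07 m.

44.07 m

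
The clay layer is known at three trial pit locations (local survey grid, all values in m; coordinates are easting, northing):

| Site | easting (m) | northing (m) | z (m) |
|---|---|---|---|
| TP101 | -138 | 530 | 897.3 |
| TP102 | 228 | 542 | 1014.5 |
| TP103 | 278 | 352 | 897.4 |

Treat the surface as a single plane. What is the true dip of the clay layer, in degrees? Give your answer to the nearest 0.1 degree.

37.1°

Two edge vectors: TP101→TP102 = (366, 12, 117.2), TP101→TP103 = (416, -178, 0.1).
Normal n = (TP101→TP102) × (TP101→TP103) = (20862.8, 48718.6, -70140).
So ∂z/∂easting = −n_x/n_z = 0.29745 and ∂z/∂northing = −n_y/n_z = 0.69459.
Gradient magnitude |∇z| = √(a² + b²) = √(0.08847 + 0.48246) = 0.75560.
True dip = arctan(0.75560) = 37.1°, dipping toward SSW (azimuth ≈ 203°).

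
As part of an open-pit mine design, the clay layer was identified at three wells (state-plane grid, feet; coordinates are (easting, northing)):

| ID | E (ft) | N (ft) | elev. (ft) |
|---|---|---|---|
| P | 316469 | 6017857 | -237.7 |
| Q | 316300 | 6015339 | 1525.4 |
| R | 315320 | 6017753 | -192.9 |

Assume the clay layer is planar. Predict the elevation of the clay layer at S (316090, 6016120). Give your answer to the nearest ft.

Let the plane be z = a·E + b·N + c.
Q−P: −169a − 2518b = 1763.1;  R−P: −1149a − 104b = 44.8.
Solving gives a = 0.02453605, b = −0.70184535.
Then c = -237.7 − a·316469 − b·6017857 = 4215602.36.
At (316090, 6016120): z = 7755.6 − 4222385.8 + 4215602.36 = 972.1 ft.

972 ft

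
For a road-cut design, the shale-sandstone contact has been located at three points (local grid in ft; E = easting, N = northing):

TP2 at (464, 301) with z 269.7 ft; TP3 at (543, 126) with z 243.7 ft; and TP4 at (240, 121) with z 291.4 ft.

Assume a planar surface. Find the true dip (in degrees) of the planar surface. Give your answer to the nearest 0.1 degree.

Let the plane be z = a·E + b·N + c.
TP3−TP2: 79a − 175b = −26;  TP4−TP2: −224a − 180b = 21.7.
Solving gives a = −0.15870, b = 0.07693.
Gradient magnitude |∇z| = √(a² + b²) = √(0.02518 + 0.00592) = 0.17636.
True dip = arctan(0.17636) = 10.0°, dipping toward ESE (azimuth ≈ 116°).

10.0°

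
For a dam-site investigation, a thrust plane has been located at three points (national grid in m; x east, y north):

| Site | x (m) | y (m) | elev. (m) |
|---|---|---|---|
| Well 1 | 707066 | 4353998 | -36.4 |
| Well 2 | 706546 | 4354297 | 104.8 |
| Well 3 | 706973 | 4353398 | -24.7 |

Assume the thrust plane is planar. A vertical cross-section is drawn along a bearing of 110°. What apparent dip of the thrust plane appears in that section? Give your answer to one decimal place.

Let the plane be z = a·x + b·y + c.
Well 2−Well 1: −520a + 299b = 141.2;  Well 3−Well 1: −93a − 600b = 11.7.
Solving gives a = −0.25961, b = 0.02074.
Unit vector along 110° is (sin 110°, cos 110°) = (0.9397, -0.3420).
Slope in that direction = a·(0.9397) + b·(-0.3420) = −0.25105.
Apparent dip = arctan|0.25105| = 14.1° (true dip is 14.6°, so apparent ≤ true as expected).

14.1°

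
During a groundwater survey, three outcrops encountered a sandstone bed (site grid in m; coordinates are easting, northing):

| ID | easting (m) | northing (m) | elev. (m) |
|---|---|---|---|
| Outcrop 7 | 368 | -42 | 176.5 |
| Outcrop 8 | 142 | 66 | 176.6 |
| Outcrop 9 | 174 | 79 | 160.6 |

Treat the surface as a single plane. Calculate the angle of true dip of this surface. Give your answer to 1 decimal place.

32.1°

Let the plane be z = a·easting + b·northing + c.
Outcrop 8−Outcrop 7: −226a + 108b = 0.1;  Outcrop 9−Outcrop 7: −194a + 121b = −15.9.
Solving gives a = −0.27046, b = −0.56503.
Gradient magnitude |∇z| = √(a² + b²) = √(0.07315 + 0.31926) = 0.62642.
True dip = arctan(0.62642) = 32.1°, dipping toward NNE (azimuth ≈ 026°).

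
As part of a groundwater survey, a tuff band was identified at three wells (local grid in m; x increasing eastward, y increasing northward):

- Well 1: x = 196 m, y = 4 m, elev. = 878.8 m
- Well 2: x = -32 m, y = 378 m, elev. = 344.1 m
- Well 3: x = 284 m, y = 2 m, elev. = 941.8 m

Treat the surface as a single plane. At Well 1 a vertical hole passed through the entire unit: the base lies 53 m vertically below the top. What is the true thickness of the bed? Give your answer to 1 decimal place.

Let the plane be z = a·x + b·y + c.
Well 2−Well 1: −228a + 374b = −534.7;  Well 3−Well 1: 88a − 2b = 63.
Solving gives a = 0.69302, b = −1.00720.
|∇z| = √(a²+b²) = 1.22259, so dip δ = arctan(1.22259) = 50.72°.
True thickness = vertical thickness × cos δ = 53 × cos 50.72° = 33.6 m.

33.6 m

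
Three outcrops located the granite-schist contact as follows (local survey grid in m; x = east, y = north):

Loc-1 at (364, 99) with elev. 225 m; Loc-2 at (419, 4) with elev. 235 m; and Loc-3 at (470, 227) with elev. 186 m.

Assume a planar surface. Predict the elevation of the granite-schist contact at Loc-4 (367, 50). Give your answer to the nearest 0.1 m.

233.8 m

Two edge vectors: Loc-1→Loc-2 = (55, -95, 10), Loc-1→Loc-3 = (106, 128, -39).
Normal n = (Loc-1→Loc-2) × (Loc-1→Loc-3) = (2425, 3205, 17110).
So ∂z/∂x = −n_x/n_z = −0.14173 and ∂z/∂y = −n_y/n_z = −0.18732.
Intercept c from Loc-1: 225 + 51.59 + 18.54 = 295.13.
At (367, 50): z = −52.0 − 9.4 + 295.13 = 233.8 m.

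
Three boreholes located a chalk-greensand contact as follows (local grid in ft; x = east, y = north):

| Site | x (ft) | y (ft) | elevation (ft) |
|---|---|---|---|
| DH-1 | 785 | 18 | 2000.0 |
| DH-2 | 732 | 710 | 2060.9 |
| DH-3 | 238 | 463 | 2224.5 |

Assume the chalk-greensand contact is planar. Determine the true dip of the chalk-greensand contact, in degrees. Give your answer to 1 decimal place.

Two edge vectors: DH-1→DH-2 = (-53, 692, 60.9), DH-1→DH-3 = (-547, 445, 224.5).
Normal n = (DH-1→DH-2) × (DH-1→DH-3) = (128253.5, -21413.8, 354939).
So ∂z/∂x = −n_x/n_z = −0.36134 and ∂z/∂y = −n_y/n_z = 0.06033.
Gradient magnitude |∇z| = √(a² + b²) = √(0.13057 + 0.00364) = 0.36634.
True dip = arctan(0.36634) = 20.1°, dipping toward E (azimuth ≈ 099°).

20.1°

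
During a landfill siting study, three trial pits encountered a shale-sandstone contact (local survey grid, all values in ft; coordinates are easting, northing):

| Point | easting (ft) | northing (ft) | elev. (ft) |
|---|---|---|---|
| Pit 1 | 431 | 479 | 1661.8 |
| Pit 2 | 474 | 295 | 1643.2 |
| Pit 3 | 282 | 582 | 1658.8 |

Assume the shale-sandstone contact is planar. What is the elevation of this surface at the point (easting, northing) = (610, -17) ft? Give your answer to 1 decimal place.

Two edge vectors: Pit 1→Pit 2 = (43, -184, -18.6), Pit 1→Pit 3 = (-149, 103, -3).
Normal n = (Pit 1→Pit 2) × (Pit 1→Pit 3) = (2467.8, 2900.4, -22987).
So ∂z/∂easting = −n_x/n_z = 0.10736 and ∂z/∂northing = −n_y/n_z = 0.12618.
Intercept c from Pit 1: 1661.8 − 46.27 − 60.44 = 1555.09.
At (610, -17): z = 65.5 − 2.1 + 1555.09 = 1618.4 ft.

1618.4 ft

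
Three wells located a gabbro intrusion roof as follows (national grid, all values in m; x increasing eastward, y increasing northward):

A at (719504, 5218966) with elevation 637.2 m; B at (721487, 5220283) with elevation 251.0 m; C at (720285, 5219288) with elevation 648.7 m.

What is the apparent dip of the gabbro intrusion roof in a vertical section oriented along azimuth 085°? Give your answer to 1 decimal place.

Let the plane be z = a·x + b·y + c.
B−A: 1983a + 1317b = −386.2;  C−A: 781a + 322b = 11.5.
Solving gives a = 0.35765, b = −0.83175.
Unit vector along 085° is (sin 85°, cos 85°) = (0.9962, 0.0872).
Slope in that direction = a·(0.9962) + b·(0.0872) = 0.28380.
Apparent dip = arctan|0.28380| = 15.8° (true dip is 42.2°, so apparent ≤ true as expected).

15.8°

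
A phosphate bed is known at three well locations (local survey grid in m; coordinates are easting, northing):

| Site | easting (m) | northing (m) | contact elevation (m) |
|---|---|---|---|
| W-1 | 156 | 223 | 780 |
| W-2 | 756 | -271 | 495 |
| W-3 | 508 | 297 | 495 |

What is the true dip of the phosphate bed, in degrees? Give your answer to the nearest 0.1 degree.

39.0°

Let the plane be z = a·easting + b·northing + c.
W-2−W-1: 600a − 494b = −285;  W-3−W-1: 352a + 74b = −285.
Solving gives a = −0.74159, b = −0.32379.
Gradient magnitude |∇z| = √(a² + b²) = √(0.54995 + 0.10484) = 0.80919.
True dip = arctan(0.80919) = 39.0°, dipping toward ENE (azimuth ≈ 066°).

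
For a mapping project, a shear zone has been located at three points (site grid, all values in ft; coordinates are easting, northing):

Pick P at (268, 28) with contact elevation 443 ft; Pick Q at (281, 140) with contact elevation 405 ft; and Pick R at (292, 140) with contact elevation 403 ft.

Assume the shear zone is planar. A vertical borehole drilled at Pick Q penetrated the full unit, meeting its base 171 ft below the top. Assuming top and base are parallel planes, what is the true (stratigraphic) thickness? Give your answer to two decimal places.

Two edge vectors: Pick P→Pick Q = (13, 112, -38), Pick P→Pick R = (24, 112, -40).
Normal n = (Pick P→Pick Q) × (Pick P→Pick R) = (-224, -392, -1232).
So ∂z/∂easting = −n_x/n_z = −0.18182 and ∂z/∂northing = −n_y/n_z = −0.31818.
|∇z| = √(a²+b²) = 0.36647, so dip δ = arctan(0.36647) = 20.13°.
True thickness = vertical thickness × cos δ = 171 × cos 20.13° = 160.56 ft.

160.56 ft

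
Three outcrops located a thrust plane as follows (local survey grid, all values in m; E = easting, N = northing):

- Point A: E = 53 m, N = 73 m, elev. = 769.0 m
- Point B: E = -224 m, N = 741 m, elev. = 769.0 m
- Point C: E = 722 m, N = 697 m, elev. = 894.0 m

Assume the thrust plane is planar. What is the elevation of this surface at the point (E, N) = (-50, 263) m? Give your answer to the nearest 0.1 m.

765.7 m

Let the plane be z = a·E + b·N + c.
Point B−Point A: −277a + 668b = 0;  Point C−Point A: 669a + 624b = 125.
Solving gives a = 0.13473, b = 0.05587.
Then c = 769 − a·53 − b·73 = 757.78.
At (-50, 263): z = −6.7 + 14.7 + 757.78 = 765.7 m.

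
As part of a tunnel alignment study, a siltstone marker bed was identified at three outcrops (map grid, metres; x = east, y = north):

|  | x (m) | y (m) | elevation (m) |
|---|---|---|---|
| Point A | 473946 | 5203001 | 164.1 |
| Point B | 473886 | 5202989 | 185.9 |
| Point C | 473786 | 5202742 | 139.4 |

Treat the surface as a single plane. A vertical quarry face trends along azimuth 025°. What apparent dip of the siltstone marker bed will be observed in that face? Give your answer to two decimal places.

8.32°

Two edge vectors: Point A→Point B = (-60, -12, 21.8), Point A→Point C = (-160, -259, -24.7).
Normal n = (Point A→Point B) × (Point A→Point C) = (5942.6, -4970, 13620).
So ∂z/∂x = −n_x/n_z = −0.43631 and ∂z/∂y = −n_y/n_z = 0.36490.
Unit vector along 025° is (sin 25°, cos 25°) = (0.4226, 0.9063).
Slope in that direction = a·(0.4226) + b·(0.9063) = 0.14632.
Apparent dip = arctan|0.14632| = 8.32° (true dip is 29.6°, so apparent ≤ true as expected).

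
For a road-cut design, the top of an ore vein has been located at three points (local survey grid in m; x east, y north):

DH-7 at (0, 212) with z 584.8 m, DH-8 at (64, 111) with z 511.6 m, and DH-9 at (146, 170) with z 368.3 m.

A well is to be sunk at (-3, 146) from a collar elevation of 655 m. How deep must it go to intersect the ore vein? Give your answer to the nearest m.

Two edge vectors: DH-7→DH-8 = (64, -101, -73.2), DH-7→DH-9 = (146, -42, -216.5).
Normal n = (DH-7→DH-8) × (DH-7→DH-9) = (18792.1, 3168.8, 12058).
So ∂z/∂x = −n_x/n_z = −1.55848 and ∂z/∂y = −n_y/n_z = −0.26280.
Intercept c from DH-7: 584.8 + 0.00 + 55.71 = 640.51.
At (-3, 146): z_contact = 4.7 − 38.4 + 640.51 = 606.8 m.
Depth below ground = 655 − 606.8 = 48 m.

48 m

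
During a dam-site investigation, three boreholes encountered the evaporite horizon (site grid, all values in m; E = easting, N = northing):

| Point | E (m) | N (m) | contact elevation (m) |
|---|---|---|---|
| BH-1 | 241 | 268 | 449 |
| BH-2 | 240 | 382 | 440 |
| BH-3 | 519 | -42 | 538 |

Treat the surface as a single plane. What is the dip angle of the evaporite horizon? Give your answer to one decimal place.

Let the plane be z = a·E + b·N + c.
BH-2−BH-1: −1a + 114b = −9;  BH-3−BH-1: 278a − 310b = 89.
Solving gives a = 0.23440, b = −0.07689.
Gradient magnitude |∇z| = √(a² + b²) = √(0.05494 + 0.00591) = 0.24669.
True dip = arctan(0.24669) = 13.9°, dipping toward WNW (azimuth ≈ 288°).

13.9°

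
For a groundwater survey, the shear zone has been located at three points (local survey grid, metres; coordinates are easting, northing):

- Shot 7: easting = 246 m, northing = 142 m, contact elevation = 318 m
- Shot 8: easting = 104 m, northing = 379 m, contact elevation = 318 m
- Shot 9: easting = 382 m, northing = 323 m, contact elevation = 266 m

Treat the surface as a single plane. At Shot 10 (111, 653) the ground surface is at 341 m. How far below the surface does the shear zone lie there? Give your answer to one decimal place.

Two edge vectors: Shot 7→Shot 8 = (-142, 237, 0), Shot 7→Shot 9 = (136, 181, -52).
Normal n = (Shot 7→Shot 8) × (Shot 7→Shot 9) = (-12324, -7384, -57934).
So ∂z/∂easting = −n_x/n_z = −0.21272 and ∂z/∂northing = −n_y/n_z = −0.12746.
Intercept c from Shot 7: 318 + 52.33 + 18.10 = 388.43.
At (111, 653): z_contact = −23.61 − 83.23 + 388.43 = 281.59 m.
Depth below ground = 341 − 281.59 = 59.4 m.

59.4 m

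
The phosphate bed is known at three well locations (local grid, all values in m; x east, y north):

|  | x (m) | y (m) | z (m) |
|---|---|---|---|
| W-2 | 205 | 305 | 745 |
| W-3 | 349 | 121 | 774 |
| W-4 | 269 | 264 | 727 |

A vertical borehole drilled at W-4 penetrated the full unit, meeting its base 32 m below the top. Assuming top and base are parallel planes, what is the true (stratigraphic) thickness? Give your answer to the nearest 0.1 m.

21.8 m

Let the plane be z = a·x + b·y + c.
W-3−W-2: 144a − 184b = 29;  W-4−W-2: 64a − 41b = −18.
Solving gives a = −0.76652, b = −0.75749.
|∇z| = √(a²+b²) = 1.07766, so dip δ = arctan(1.07766) = 47.14°.
True thickness = vertical thickness × cos δ = 32 × cos 47.14° = 21.8 m.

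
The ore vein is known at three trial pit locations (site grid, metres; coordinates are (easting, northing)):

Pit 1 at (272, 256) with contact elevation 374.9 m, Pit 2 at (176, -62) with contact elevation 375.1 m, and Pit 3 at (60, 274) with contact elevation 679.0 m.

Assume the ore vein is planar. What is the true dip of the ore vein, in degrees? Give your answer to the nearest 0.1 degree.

Two edge vectors: Pit 1→Pit 2 = (-96, -318, 0.2), Pit 1→Pit 3 = (-212, 18, 304.1).
Normal n = (Pit 1→Pit 2) × (Pit 1→Pit 3) = (-96707.4, 29151.2, -69144).
So ∂z/∂E = −n_x/n_z = −1.39864 and ∂z/∂N = −n_y/n_z = 0.42160.
Gradient magnitude |∇z| = √(a² + b²) = √(1.95619 + 0.17775) = 1.46080.
True dip = arctan(1.46080) = 55.6°, dipping toward ESE (azimuth ≈ 107°).

55.6°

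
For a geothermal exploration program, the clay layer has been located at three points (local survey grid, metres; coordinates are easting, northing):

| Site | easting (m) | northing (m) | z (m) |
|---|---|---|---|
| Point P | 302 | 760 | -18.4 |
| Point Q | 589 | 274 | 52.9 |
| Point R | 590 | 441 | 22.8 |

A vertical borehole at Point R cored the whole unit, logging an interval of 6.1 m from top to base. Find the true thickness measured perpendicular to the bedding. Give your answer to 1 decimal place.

6.0 m

Two edge vectors: Point P→Point Q = (287, -486, 71.3), Point P→Point R = (288, -319, 41.2).
Normal n = (Point P→Point Q) × (Point P→Point R) = (2721.5, 8710, 48415).
So ∂z/∂easting = −n_x/n_z = −0.05621 and ∂z/∂northing = −n_y/n_z = −0.17990.
|∇z| = √(a²+b²) = 0.18848, so dip δ = arctan(0.18848) = 10.67°.
True thickness = vertical thickness × cos δ = 6.1 × cos 10.67° = 6.0 m.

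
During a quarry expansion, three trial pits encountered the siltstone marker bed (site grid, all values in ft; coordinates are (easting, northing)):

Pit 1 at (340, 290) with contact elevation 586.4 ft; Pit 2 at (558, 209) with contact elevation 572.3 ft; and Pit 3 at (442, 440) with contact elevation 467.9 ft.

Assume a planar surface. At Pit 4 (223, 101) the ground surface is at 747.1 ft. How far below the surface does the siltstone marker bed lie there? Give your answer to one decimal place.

Two edge vectors: Pit 1→Pit 2 = (218, -81, -14.1), Pit 1→Pit 3 = (102, 150, -118.5).
Normal n = (Pit 1→Pit 2) × (Pit 1→Pit 3) = (11713.5, 24394.8, 40962).
So ∂z/∂E = −n_x/n_z = −0.28596 and ∂z/∂N = −n_y/n_z = −0.59555.
Intercept c from Pit 1: 586.4 + 97.23 + 172.71 = 856.34.
At (223, 101): z_contact = −63.77 − 60.15 + 856.34 = 732.42 ft.
Depth below ground = 747.1 − 732.42 = 14.7 ft.

14.7 ft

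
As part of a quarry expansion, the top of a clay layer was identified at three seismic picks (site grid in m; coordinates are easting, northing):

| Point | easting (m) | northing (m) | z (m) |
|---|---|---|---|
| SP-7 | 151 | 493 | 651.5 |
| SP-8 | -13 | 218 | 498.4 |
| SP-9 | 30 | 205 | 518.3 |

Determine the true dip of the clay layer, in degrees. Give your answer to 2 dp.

Two edge vectors: SP-7→SP-8 = (-164, -275, -153.1), SP-7→SP-9 = (-121, -288, -133.2).
Normal n = (SP-7→SP-8) × (SP-7→SP-9) = (-7462.8, -3319.7, 13957).
So ∂z/∂easting = −n_x/n_z = 0.53470 and ∂z/∂northing = −n_y/n_z = 0.23785.
Gradient magnitude |∇z| = √(a² + b²) = √(0.28590 + 0.05657) = 0.58522.
True dip = arctan(0.58522) = 30.34°, dipping toward WSW (azimuth ≈ 246°).

30.34°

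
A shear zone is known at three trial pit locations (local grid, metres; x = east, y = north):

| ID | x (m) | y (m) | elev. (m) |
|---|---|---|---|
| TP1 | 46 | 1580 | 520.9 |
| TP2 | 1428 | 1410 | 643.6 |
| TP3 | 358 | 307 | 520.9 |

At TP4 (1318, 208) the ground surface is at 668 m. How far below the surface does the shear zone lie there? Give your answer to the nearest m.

Let the plane be z = a·x + b·y + c.
TP2−TP1: 1382a − 170b = 122.7;  TP3−TP1: 312a − 1273b = 0.
Solving gives a = 0.09154, b = 0.02244.
Then c = 520.9 − a·46 − b·1580 = 481.24.
At (1318, 208): z_contact = 120.7 + 4.7 + 481.24 = 606.6 m.
Depth below ground = 668 − 606.6 = 61 m.

61 m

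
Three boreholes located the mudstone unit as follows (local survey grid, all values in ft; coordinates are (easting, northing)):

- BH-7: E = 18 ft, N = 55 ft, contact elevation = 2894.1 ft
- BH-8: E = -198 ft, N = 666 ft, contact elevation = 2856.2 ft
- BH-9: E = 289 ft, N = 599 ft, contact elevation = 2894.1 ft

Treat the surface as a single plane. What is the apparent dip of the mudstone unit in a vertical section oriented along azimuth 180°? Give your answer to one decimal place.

2.1°

Let the plane be z = a·E + b·N + c.
BH-8−BH-7: −216a + 611b = −37.9;  BH-9−BH-7: 271a + 544b = 0.
Solving gives a = 0.07283, b = −0.03628.
Unit vector along 180° is (sin 180°, cos 180°) = (0.0000, -1.0000).
Slope in that direction = a·(0.0000) + b·(-1.0000) = 0.03628.
Apparent dip = arctan|0.03628| = 2.1° (true dip is 4.7°, so apparent ≤ true as expected).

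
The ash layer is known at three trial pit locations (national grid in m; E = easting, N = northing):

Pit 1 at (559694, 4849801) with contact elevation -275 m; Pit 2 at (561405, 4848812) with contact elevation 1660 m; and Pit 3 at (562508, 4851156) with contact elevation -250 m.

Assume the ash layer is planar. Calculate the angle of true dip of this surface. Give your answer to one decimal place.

Two edge vectors: Pit 1→Pit 2 = (1711, -989, 1935), Pit 1→Pit 3 = (2814, 1355, 25).
Normal n = (Pit 1→Pit 2) × (Pit 1→Pit 3) = (-2646650, 5402315, 5101451).
So ∂z/∂E = −n_x/n_z = 0.51880 and ∂z/∂N = −n_y/n_z = −1.05898.
Gradient magnitude |∇z| = √(a² + b²) = √(0.26916 + 1.12143) = 1.17923.
True dip = arctan(1.17923) = 49.7°, dipping toward NNW (azimuth ≈ 334°).

49.7°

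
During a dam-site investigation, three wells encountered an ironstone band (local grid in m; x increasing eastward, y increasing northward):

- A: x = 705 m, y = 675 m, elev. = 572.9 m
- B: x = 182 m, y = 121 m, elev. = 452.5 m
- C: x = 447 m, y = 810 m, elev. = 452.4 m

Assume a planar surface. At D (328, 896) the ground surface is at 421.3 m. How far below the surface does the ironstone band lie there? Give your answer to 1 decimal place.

Two edge vectors: A→B = (-523, -554, -120.4), A→C = (-258, 135, -120.5).
Normal n = (A→B) × (A→C) = (83011, -31958.3, -213537).
So ∂z/∂x = −n_x/n_z = 0.38874 and ∂z/∂y = −n_y/n_z = −0.14966.
Intercept c from A: 572.9 − 274.06 + 101.02 = 399.86.
At (328, 896): z_contact = 127.51 − 134.10 + 399.86 = 393.27 m.
Depth below ground = 421.3 − 393.27 = 28.0 m.

28.0 m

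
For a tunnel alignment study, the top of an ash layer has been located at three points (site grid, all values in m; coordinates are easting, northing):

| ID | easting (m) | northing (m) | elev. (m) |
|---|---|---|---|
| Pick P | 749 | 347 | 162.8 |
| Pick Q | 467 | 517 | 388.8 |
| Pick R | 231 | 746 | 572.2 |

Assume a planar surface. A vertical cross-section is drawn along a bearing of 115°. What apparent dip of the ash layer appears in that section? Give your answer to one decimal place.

36.3°

Let the plane be z = a·easting + b·northing + c.
Pick Q−Pick P: −282a + 170b = 226;  Pick R−Pick P: −518a + 399b = 409.4.
Solving gives a = −0.84128, b = −0.06612.
Unit vector along 115° is (sin 115°, cos 115°) = (0.9063, -0.4226).
Slope in that direction = a·(0.9063) + b·(-0.4226) = −0.73451.
Apparent dip = arctan|0.73451| = 36.3° (true dip is 40.2°, so apparent ≤ true as expected).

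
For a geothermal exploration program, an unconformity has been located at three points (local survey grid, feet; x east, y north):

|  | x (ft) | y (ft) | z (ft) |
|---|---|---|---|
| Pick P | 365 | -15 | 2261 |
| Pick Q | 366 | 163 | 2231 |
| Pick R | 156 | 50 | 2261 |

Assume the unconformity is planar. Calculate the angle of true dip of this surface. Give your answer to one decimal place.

10.0°

Two edge vectors: Pick P→Pick Q = (1, 178, -30), Pick P→Pick R = (-209, 65, 0).
Normal n = (Pick P→Pick Q) × (Pick P→Pick R) = (1950, 6270, 37267).
So ∂z/∂x = −n_x/n_z = −0.05233 and ∂z/∂y = −n_y/n_z = −0.16825.
Gradient magnitude |∇z| = √(a² + b²) = √(0.00274 + 0.02831) = 0.17619.
True dip = arctan(0.17619) = 10.0°, dipping toward NNE (azimuth ≈ 017°).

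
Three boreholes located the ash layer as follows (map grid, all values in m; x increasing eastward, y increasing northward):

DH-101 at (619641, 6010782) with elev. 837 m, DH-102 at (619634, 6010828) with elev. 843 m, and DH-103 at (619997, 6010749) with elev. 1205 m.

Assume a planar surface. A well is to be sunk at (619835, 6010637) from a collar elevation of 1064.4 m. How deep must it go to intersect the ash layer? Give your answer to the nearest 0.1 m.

63.9 m

Two edge vectors: DH-101→DH-102 = (-7, 46, 6), DH-101→DH-103 = (356, -33, 368).
Normal n = (DH-101→DH-102) × (DH-101→DH-103) = (17126, 4712, -16145).
So ∂z/∂x = −n_x/n_z = 1.060761846 and ∂z/∂y = −n_y/n_z = 0.291855063.
Intercept c from DH-101: 837 − 657291.53 − 1754277.16 = −2410731.69.
At (619835, 6010637): z_contact = 657497.32 + 1754234.84 − 2410731.69 = 1000.47 m.
Depth below ground = 1064.4 − 1000.47 = 63.9 m.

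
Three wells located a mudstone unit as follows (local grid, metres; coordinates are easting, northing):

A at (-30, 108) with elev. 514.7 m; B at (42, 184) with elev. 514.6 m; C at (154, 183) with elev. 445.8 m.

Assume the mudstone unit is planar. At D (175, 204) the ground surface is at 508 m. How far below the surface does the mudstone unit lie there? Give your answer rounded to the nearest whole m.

63 m

Two edge vectors: A→B = (72, 76, -0.1), A→C = (184, 75, -68.9).
Normal n = (A→B) × (A→C) = (-5228.9, 4942.4, -8584).
So ∂z/∂easting = −n_x/n_z = −0.60914 and ∂z/∂northing = −n_y/n_z = 0.57577.
Intercept c from A: 514.7 − 18.27 − 62.18 = 434.24.
At (175, 204): z_contact = −106.6 + 117.5 + 434.24 = 445.1 m.
Depth below ground = 508 − 445.1 = 63 m.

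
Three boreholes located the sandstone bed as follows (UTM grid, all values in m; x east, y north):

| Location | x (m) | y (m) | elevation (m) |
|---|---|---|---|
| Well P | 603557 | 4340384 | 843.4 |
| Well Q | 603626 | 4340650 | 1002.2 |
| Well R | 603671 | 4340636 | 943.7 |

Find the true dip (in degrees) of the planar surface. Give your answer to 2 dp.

Two edge vectors: Well P→Well Q = (69, 266, 158.8), Well P→Well R = (114, 252, 100.3).
Normal n = (Well P→Well Q) × (Well P→Well R) = (-13337.8, 11182.5, -12936).
So ∂z/∂x = −n_x/n_z = −1.03106 and ∂z/∂y = −n_y/n_z = 0.86445.
Gradient magnitude |∇z| = √(a² + b²) = √(1.06309 + 0.74727) = 1.34549.
True dip = arctan(1.34549) = 53.38°, dipping toward SE (azimuth ≈ 130°).

53.38°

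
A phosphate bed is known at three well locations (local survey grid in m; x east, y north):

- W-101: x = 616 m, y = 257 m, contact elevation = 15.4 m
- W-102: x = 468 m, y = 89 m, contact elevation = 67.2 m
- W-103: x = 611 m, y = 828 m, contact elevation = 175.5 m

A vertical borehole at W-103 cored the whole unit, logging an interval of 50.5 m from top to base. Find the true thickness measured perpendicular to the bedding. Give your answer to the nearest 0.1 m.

Let the plane be z = a·x + b·y + c.
W-102−W-101: −148a − 168b = 51.8;  W-103−W-101: −5a + 571b = 160.1.
Solving gives a = −0.66170, b = 0.27459.
|∇z| = √(a²+b²) = 0.71641, so dip δ = arctan(0.71641) = 35.62°.
True thickness = vertical thickness × cos δ = 50.5 × cos 35.62° = 41.1 m.

41.1 m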